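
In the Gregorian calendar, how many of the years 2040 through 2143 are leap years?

Multiples of 4 in [2040,2143]: 26.
Of those, multiples of 100: 1 (not leap unless ÷400).
Multiples of 400: 0.
Leap years = 26 − 1 + 0 = 25.

25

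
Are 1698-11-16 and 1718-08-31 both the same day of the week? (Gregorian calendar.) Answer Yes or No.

From Nov 16, 1698 to Aug 31, 1718 is 7227 days.
7227 mod 7 = 3, so they are different weekdays.
(Nov 16, 1698 is a Sunday; Aug 31, 1718 is a Wednesday.)

No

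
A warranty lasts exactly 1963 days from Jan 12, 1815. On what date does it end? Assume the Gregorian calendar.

+365 (one year) → Jan 12, 1816 (1598 left).
+366 (one year; includes Feb 29, 1816) → Jan 12, 1817 (1232 left).
+365 (one year) → Jan 12, 1818 (867 left).
+365 (one year) → Jan 12, 1819 (502 left).
+365 (one year) → Jan 12, 1820 (137 left).
Jan has 31 days: +20 → Feb 1, 1820 (117 left).
Feb has 29 days: +29 → Mar 1, 1820 (88 left).
Mar has 31 days: +31 → Apr 1, 1820 (57 left).
Apr has 30 days: +30 → May 1, 1820 (27 left).
+27 → May 28, 1820.

May 28, 1820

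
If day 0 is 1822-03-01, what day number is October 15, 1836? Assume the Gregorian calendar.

5342

Mar 1, 1822 → Mar 1, 1823: 365 days.
Mar 1, 1823 → Mar 1, 1824: 366 days (Feb 29, 1824 is in that span).
Mar 1, 1824 → Mar 1, 1825: 365 days.
Mar 1, 1825 → Mar 1, 1826: 365 days.
Mar 1, 1826 → Mar 1, 1827: 365 days.
Mar 1, 1827 → Mar 1, 1828: 366 days (Feb 29, 1828 is in that span).
Mar 1, 1828 → Mar 1, 1829: 365 days.
Mar 1, 1829 → Mar 1, 1830: 365 days.
Mar 1, 1830 → Mar 1, 1831: 365 days.
Mar 1, 1831 → Mar 1, 1832: 366 days (Feb 29, 1832 is in that span).
Mar 1, 1832 → Mar 1, 1833: 365 days.
Mar 1, 1833 → Mar 1, 1834: 365 days.
Mar 1, 1834 → Mar 1, 1835: 365 days.
Mar 1, 1835 → Mar 1, 1836: 366 days (Feb 29, 1836 is in that span).
Mar 1, 1836 → Apr 1, 1836: 31 days (March has 31).
Apr 1, 1836 → May 1, 1836: 30 days (April has 30).
May 1, 1836 → Jun 1, 1836: 31 days (May has 31).
Jun 1, 1836 → Jul 1, 1836: 30 days (June has 30).
Jul 1, 1836 → Aug 1, 1836: 31 days (July has 31).
Aug 1, 1836 → Sep 1, 1836: 31 days (August has 31).
Sep 1, 1836 → Oct 1, 1836: 30 days (September has 30).
Oct 1, 1836 → Oct 15, 1836: 14 days.
Total: 5342 days.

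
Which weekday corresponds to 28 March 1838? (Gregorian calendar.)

Doomsday rule: the anchor day for the 1800s is Friday. For year 38: 38÷12 = 3 r 2, and 2÷4 = 0, so 3+2+0 = 5.
Friday + 5 ≡ Wednesday — that's 1838's doomsday.
In March the doomsday date is Mar 14.
Mar 28 is 14 days after Mar 14; 14 mod 7 = 0, so Wednesday + 0 = Wednesday.

Wednesday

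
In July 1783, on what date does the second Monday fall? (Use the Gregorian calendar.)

July 14, 1783

July 1, 1783 is a Tuesday.
The first Monday is therefore July 7 (6 days later).
The second Monday is 7 + 1×7 = July 14.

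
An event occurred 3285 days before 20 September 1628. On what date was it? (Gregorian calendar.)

September 23, 1619

−366 (one year; includes Feb 29, 1628) → Sep 20, 1627 (2919 left).
−365 (one year) → Sep 20, 1626 (2554 left).
−365 (one year) → Sep 20, 1625 (2189 left).
−365 (one year) → Sep 20, 1624 (1824 left).
−366 (one year; includes Feb 29, 1624) → Sep 20, 1623 (1458 left).
−365 (one year) → Sep 20, 1622 (1093 left).
−365 (one year) → Sep 20, 1621 (728 left).
−365 (one year) → Sep 20, 1620 (363 left).
−20 → Aug 31, 1620 (end of Aug, 31 days; 343 left).
−31 → Jul 31, 1620 (end of Jul, 31 days; 312 left).
−31 → Jun 30, 1620 (end of Jun, 30 days; 281 left).
−30 → May 31, 1620 (end of May, 31 days; 251 left).
−31 → Apr 30, 1620 (end of Apr, 30 days; 220 left).
−30 → Mar 31, 1620 (end of Mar, 31 days; 190 left).
−31 → Feb 29, 1620 (end of Feb, 29 days; 159 left).
−29 → Jan 31, 1620 (end of Jan, 31 days; 130 left).
−31 → Dec 31, 1619 (end of Dec, 31 days; 99 left).
−31 → Nov 30, 1619 (end of Nov, 30 days; 68 left).
−30 → Oct 31, 1619 (end of Oct, 31 days; 38 left).
−31 → Sep 30, 1619 (end of Sep, 30 days; 7 left).
−7 → Sep 23, 1619.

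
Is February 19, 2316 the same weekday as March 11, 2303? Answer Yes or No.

From Mar 11, 2303 to Feb 19, 2316 is 4728 days.
4728 mod 7 = 3, so they are different weekdays.
(Mar 11, 2303 is a Wednesday; Feb 19, 2316 is a Saturday.)

No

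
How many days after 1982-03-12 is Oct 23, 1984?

Mar 12, 1982 → Mar 12, 1983: 365 days.
Mar 12, 1983 → Mar 12, 1984: 366 days (Feb 29, 1984 is in that span).
Mar 12, 1984 → Apr 12, 1984: 31 days (March has 31).
Apr 12, 1984 → May 12, 1984: 30 days (April has 30).
May 12, 1984 → Jun 12, 1984: 31 days (May has 31).
Jun 12, 1984 → Jul 12, 1984: 30 days (June has 30).
Jul 12, 1984 → Aug 12, 1984: 31 days (July has 31).
Aug 12, 1984 → Sep 12, 1984: 31 days (August has 31).
Sep 12, 1984 → Oct 12, 1984: 30 days (September has 30).
Oct 12, 1984 → Oct 23, 1984: 11 days.
Total: 956 days.

956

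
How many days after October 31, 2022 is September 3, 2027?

1768

Oct 31, 2022 → Oct 31, 2023: 365 days.
Oct 31, 2023 → Oct 31, 2024: 366 days (Feb 29, 2024 is in that span).
Oct 31, 2024 → Oct 31, 2025: 365 days.
Oct 31, 2025 → Oct 31, 2026: 365 days.
Oct 31, 2026 → Nov 30, 2026: 30 days (October has 31).
Nov 30, 2026 → Dec 30, 2026: 30 days (November has 30).
Dec 30, 2026 → Jan 30, 2027: 31 days (December has 31).
Jan 30, 2027 → Feb 28, 2027: 29 days (January has 31).
Feb 28, 2027 → Mar 28, 2027: 28 days (February has 28).
Mar 28, 2027 → Apr 28, 2027: 31 days (March has 31).
Apr 28, 2027 → May 28, 2027: 30 days (April has 30).
May 28, 2027 → Jun 28, 2027: 31 days (May has 31).
Jun 28, 2027 → Jul 28, 2027: 30 days (June has 30).
Jul 28, 2027 → Aug 28, 2027: 31 days (July has 31).
Aug 28, 2027 → Sep 3, 2027: 6 days.
Total: 1768 days.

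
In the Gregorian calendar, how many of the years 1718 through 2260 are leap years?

Multiples of 4 in [1718,2260]: 136.
Of those, multiples of 100: 5 (not leap unless ÷400).
Multiples of 400: 1.
Leap years = 136 − 5 + 1 = 132.

132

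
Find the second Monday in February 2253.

February 1, 2253 is a Tuesday.
The first Monday is therefore February 7 (6 days later).
The second Monday is 7 + 1×7 = February 14.

February 14, 2253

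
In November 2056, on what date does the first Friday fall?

November 3, 2056

November 1, 2056 is a Wednesday.
The first Friday is therefore November 3 (2 days later).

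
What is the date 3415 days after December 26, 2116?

May 3, 2126

+365 (one year) → Dec 26, 2117 (3050 left).
+365 (one year) → Dec 26, 2118 (2685 left).
+365 (one year) → Dec 26, 2119 (2320 left).
+366 (one year; includes Feb 29, 2120) → Dec 26, 2120 (1954 left).
+365 (one year) → Dec 26, 2121 (1589 left).
+365 (one year) → Dec 26, 2122 (1224 left).
+365 (one year) → Dec 26, 2123 (859 left).
+366 (one year; includes Feb 29, 2124) → Dec 26, 2124 (493 left).
+365 (one year) → Dec 26, 2125 (128 left).
Dec has 31 days: +6 → Jan 1, 2126 (122 left).
Jan has 31 days: +31 → Feb 1, 2126 (91 left).
Feb has 28 days: +28 → Mar 1, 2126 (63 left).
Mar has 31 days: +31 → Apr 1, 2126 (32 left).
Apr has 30 days: +30 → May 1, 2126 (2 left).
+2 → May 3, 2126.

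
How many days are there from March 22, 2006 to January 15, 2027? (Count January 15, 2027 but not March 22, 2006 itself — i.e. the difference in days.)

7604

Mar 22, 2006 → Mar 22, 2007: 365 days.
Mar 22, 2007 → Mar 22, 2008: 366 days (Feb 29, 2008 is in that span).
Mar 22, 2008 → Mar 22, 2009: 365 days.
Mar 22, 2009 → Mar 22, 2010: 365 days.
Mar 22, 2010 → Mar 22, 2011: 365 days.
Mar 22, 2011 → Mar 22, 2012: 366 days (Feb 29, 2012 is in that span).
Mar 22, 2012 → Mar 22, 2013: 365 days.
Mar 22, 2013 → Mar 22, 2014: 365 days.
Mar 22, 2014 → Mar 22, 2015: 365 days.
Mar 22, 2015 → Mar 22, 2016: 366 days (Feb 29, 2016 is in that span).
Mar 22, 2016 → Mar 22, 2017: 365 days.
Mar 22, 2017 → Mar 22, 2018: 365 days.
Mar 22, 2018 → Mar 22, 2019: 365 days.
Mar 22, 2019 → Mar 22, 2020: 366 days (Feb 29, 2020 is in that span).
Mar 22, 2020 → Mar 22, 2021: 365 days.
Mar 22, 2021 → Mar 22, 2022: 365 days.
Mar 22, 2022 → Mar 22, 2023: 365 days.
Mar 22, 2023 → Mar 22, 2024: 366 days (Feb 29, 2024 is in that span).
Mar 22, 2024 → Mar 22, 2025: 365 days.
Mar 22, 2025 → Mar 22, 2026: 365 days.
Mar 22, 2026 → Apr 22, 2026: 31 days (March has 31).
Apr 22, 2026 → May 22, 2026: 30 days (April has 30).
May 22, 2026 → Jun 22, 2026: 31 days (May has 31).
Jun 22, 2026 → Jul 22, 2026: 30 days (June has 30).
Jul 22, 2026 → Aug 22, 2026: 31 days (July has 31).
Aug 22, 2026 → Sep 22, 2026: 31 days (August has 31).
Sep 22, 2026 → Oct 22, 2026: 30 days (September has 30).
Oct 22, 2026 → Nov 22, 2026: 31 days (October has 31).
Nov 22, 2026 → Dec 22, 2026: 30 days (November has 30).
Dec 22, 2026 → Jan 15, 2027: 24 days.
Total: 7604 days.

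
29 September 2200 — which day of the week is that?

Doomsday rule: the anchor day for the 2200s is Friday. For year 00: 0÷12 = 0 r 0, and 0÷4 = 0, so 0+0+0 = 0.
Friday + 0 ≡ Friday — that's 2200's doomsday.
In September the doomsday date is Sep 5.
Sep 29 is 24 days after Sep 5; 24 mod 7 = 3, so Friday + 3 = Monday.

Monday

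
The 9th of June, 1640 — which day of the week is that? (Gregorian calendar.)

Saturday

Doomsday rule: the anchor day for the 1600s is Tuesday. For year 40: 40÷12 = 3 r 4, and 4÷4 = 1, so 3+4+1 = 8.
Tuesday + 8 ≡ Wednesday — that's 1640's doomsday.
In June the doomsday date is Jun 6.
Jun 9 is 3 days after Jun 6; 3 mod 7 = 3, so Wednesday + 3 = Saturday.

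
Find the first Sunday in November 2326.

November 7, 2326

November 1, 2326 is a Monday.
The first Sunday is therefore November 7 (6 days later).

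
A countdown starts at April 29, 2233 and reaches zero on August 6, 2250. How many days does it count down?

6308

Apr 29, 2233 → Apr 29, 2234: 365 days.
Apr 29, 2234 → Apr 29, 2235: 365 days.
Apr 29, 2235 → Apr 29, 2236: 366 days (Feb 29, 2236 is in that span).
Apr 29, 2236 → Apr 29, 2237: 365 days.
Apr 29, 2237 → Apr 29, 2238: 365 days.
Apr 29, 2238 → Apr 29, 2239: 365 days.
Apr 29, 2239 → Apr 29, 2240: 366 days (Feb 29, 2240 is in that span).
Apr 29, 2240 → Apr 29, 2241: 365 days.
Apr 29, 2241 → Apr 29, 2242: 365 days.
Apr 29, 2242 → Apr 29, 2243: 365 days.
Apr 29, 2243 → Apr 29, 2244: 366 days (Feb 29, 2244 is in that span).
Apr 29, 2244 → Apr 29, 2245: 365 days.
Apr 29, 2245 → Apr 29, 2246: 365 days.
Apr 29, 2246 → Apr 29, 2247: 365 days.
Apr 29, 2247 → Apr 29, 2248: 366 days (Feb 29, 2248 is in that span).
Apr 29, 2248 → Apr 29, 2249: 365 days.
Apr 29, 2249 → Apr 29, 2250: 365 days.
Apr 29, 2250 → May 29, 2250: 30 days (April has 30).
May 29, 2250 → Jun 29, 2250: 31 days (May has 31).
Jun 29, 2250 → Jul 29, 2250: 30 days (June has 30).
Jul 29, 2250 → Aug 6, 2250: 8 days.
Total: 6308 days.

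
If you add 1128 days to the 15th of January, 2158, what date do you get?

February 16, 2161

+365 (one year) → Jan 15, 2159 (763 left).
+365 (one year) → Jan 15, 2160 (398 left).
Jan has 31 days: +17 → Feb 1, 2160 (381 left).
Feb has 29 days: +29 → Mar 1, 2160 (352 left).
Mar has 31 days: +31 → Apr 1, 2160 (321 left).
Apr has 30 days: +30 → May 1, 2160 (291 left).
May has 31 days: +31 → Jun 1, 2160 (260 left).
Jun has 30 days: +30 → Jul 1, 2160 (230 left).
Jul has 31 days: +31 → Aug 1, 2160 (199 left).
Aug has 31 days: +31 → Sep 1, 2160 (168 left).
Sep has 30 days: +30 → Oct 1, 2160 (138 left).
Oct has 31 days: +31 → Nov 1, 2160 (107 left).
Nov has 30 days: +30 → Dec 1, 2160 (77 left).
Dec has 31 days: +31 → Jan 1, 2161 (46 left).
Jan has 31 days: +31 → Feb 1, 2161 (15 left).
+15 → Feb 16, 2161.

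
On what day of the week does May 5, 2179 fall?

Doomsday rule: the anchor day for the 2100s is Sunday. For year 79: 79÷12 = 6 r 7, and 7÷4 = 1, so 6+7+1 = 14.
Sunday + 14 ≡ Sunday — that's 2179's doomsday.
In May the doomsday date is May 9.
May 5 is 4 days before May 9; 4 mod 7 = 4, so Sunday − 4 = Wednesday.

Wednesday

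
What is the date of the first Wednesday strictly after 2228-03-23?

March 26, 2228

Mar 23, 2228 is a Sunday.
From Sunday to the next Wednesday is 3 days.
Mar 23, 2228 + 3 = Mar 26, 2228.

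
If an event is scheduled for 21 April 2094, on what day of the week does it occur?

Wednesday

Doomsday rule: the anchor day for the 2000s is Tuesday. For year 94: 94÷12 = 7 r 10, and 10÷4 = 2, so 7+10+2 = 19.
Tuesday + 19 ≡ Sunday — that's 2094's doomsday.
In April the doomsday date is Apr 4.
Apr 21 is 17 days after Apr 4; 17 mod 7 = 3, so Sunday + 3 = Wednesday.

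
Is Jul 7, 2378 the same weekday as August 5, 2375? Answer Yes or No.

From Aug 5, 2375 to Jul 7, 2378 is 1067 days.
1067 mod 7 = 3, so they are different weekdays.
(Aug 5, 2375 is a Tuesday; Jul 7, 2378 is a Friday.)

No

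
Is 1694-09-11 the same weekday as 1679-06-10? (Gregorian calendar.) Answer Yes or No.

Yes

From Jun 10, 1679 to Sep 11, 1694 is 5572 days.
5572 mod 7 = 0, so they are the same weekday.
(Jun 10, 1679 is a Saturday; Sep 11, 1694 is a Saturday.)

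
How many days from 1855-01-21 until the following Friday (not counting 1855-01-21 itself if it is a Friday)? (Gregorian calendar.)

Jan 21, 1855 is a Sunday.
From Sunday to the next Friday is 5 days.

5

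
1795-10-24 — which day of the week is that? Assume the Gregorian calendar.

Saturday

Doomsday rule: the anchor day for the 1700s is Sunday. For year 95: 95÷12 = 7 r 11, and 11÷4 = 2, so 7+11+2 = 20.
Sunday + 20 ≡ Saturday — that's 1795's doomsday.
In October the doomsday date is Oct 10.
Oct 24 is 14 days after Oct 10; 14 mod 7 = 0, so Saturday + 0 = Saturday.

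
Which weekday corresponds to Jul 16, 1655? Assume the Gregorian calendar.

Doomsday rule: the anchor day for the 1600s is Tuesday. For year 55: 55÷12 = 4 r 7, and 7÷4 = 1, so 4+7+1 = 12.
Tuesday + 12 ≡ Sunday — that's 1655's doomsday.
In July the doomsday date is Jul 11.
Jul 16 is 5 days after Jul 11; 5 mod 7 = 5, so Sunday + 5 = Friday.

Friday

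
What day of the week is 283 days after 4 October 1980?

First find the weekday of Oct 4, 1980. Doomsday rule: the anchor day for the 1900s is Wednesday. For year 80: 80÷12 = 6 r 8, and 8÷4 = 2, so 6+8+2 = 16.
Wednesday + 16 ≡ Friday — that's 1980's doomsday.
In October the doomsday date is Oct 10.
Oct 4 is 6 days before Oct 10; 6 mod 7 = 6, so Friday − 6 = Saturday.
283 mod 7 = 3, so 283 days after a Saturday is Saturday + 3 = Tuesday.

Tuesday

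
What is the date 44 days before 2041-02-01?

−1 → Jan 31, 2041 (end of Jan, 31 days; 43 left).
−31 → Dec 31, 2040 (end of Dec, 31 days; 12 left).
−12 → Dec 19, 2040.

December 19, 2040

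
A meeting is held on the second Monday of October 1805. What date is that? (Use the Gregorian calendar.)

October 14, 1805

October 1, 1805 is a Tuesday.
The first Monday is therefore October 7 (6 days later).
The second Monday is 7 + 1×7 = October 14.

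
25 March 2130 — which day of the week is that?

Doomsday rule: the anchor day for the 2100s is Sunday. For year 30: 30÷12 = 2 r 6, and 6÷4 = 1, so 2+6+1 = 9.
Sunday + 9 ≡ Tuesday — that's 2130's doomsday.
In March the doomsday date is Mar 14.
Mar 25 is 11 days after Mar 14; 11 mod 7 = 4, so Tuesday + 4 = Saturday.

Saturday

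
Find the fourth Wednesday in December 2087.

December 24, 2087

December 1, 2087 is a Monday.
The first Wednesday is therefore December 3 (2 days later).
The fourth Wednesday is 3 + 3×7 = December 24.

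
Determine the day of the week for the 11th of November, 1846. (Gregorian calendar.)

Doomsday rule: the anchor day for the 1800s is Friday. For year 46: 46÷12 = 3 r 10, and 10÷4 = 2, so 3+10+2 = 15.
Friday + 15 ≡ Saturday — that's 1846's doomsday.
In November the doomsday date is Nov 7.
Nov 11 is 4 days after Nov 7; 4 mod 7 = 4, so Saturday + 4 = Wednesday.

Wednesday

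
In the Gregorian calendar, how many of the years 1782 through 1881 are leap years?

Multiples of 4 in [1782,1881]: 25.
Of those, multiples of 100: 1 (not leap unless ÷400).
Multiples of 400: 0.
Leap years = 25 − 1 + 0 = 24.

24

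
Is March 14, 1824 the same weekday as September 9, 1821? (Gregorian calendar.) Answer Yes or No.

From Sep 9, 1821 to Mar 14, 1824 is 917 days.
917 mod 7 = 0, so they are the same weekday.
(Sep 9, 1821 is a Sunday; Mar 14, 1824 is a Sunday.)

Yes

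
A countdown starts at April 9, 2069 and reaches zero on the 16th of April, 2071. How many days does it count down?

Apr 9, 2069 → Apr 9, 2070: 365 days.
Apr 9, 2070 → May 9, 2070: 30 days (April has 30).
May 9, 2070 → Jun 9, 2070: 31 days (May has 31).
Jun 9, 2070 → Jul 9, 2070: 30 days (June has 30).
Jul 9, 2070 → Aug 9, 2070: 31 days (July has 31).
Aug 9, 2070 → Sep 9, 2070: 31 days (August has 31).
Sep 9, 2070 → Oct 9, 2070: 30 days (September has 30).
Oct 9, 2070 → Nov 9, 2070: 31 days (October has 31).
Nov 9, 2070 → Dec 9, 2070: 30 days (November has 30).
Dec 9, 2070 → Jan 9, 2071: 31 days (December has 31).
Jan 9, 2071 → Feb 9, 2071: 31 days (January has 31).
Feb 9, 2071 → Mar 9, 2071: 28 days (February has 28).
Mar 9, 2071 → Apr 9, 2071: 31 days (March has 31).
Apr 9, 2071 → Apr 16, 2071: 7 days.
Total: 737 days.

737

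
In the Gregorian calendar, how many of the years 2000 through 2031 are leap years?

8

Multiples of 4 in [2000,2031]: 8.
Of those, multiples of 100: 1 (not leap unless ÷400).
Multiples of 400: 1.
Leap years = 8 − 1 + 1 = 8.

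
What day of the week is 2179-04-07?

Doomsday rule: the anchor day for the 2100s is Sunday. For year 79: 79÷12 = 6 r 7, and 7÷4 = 1, so 6+7+1 = 14.
Sunday + 14 ≡ Sunday — that's 2179's doomsday.
In April the doomsday date is Apr 4.
Apr 7 is 3 days after Apr 4; 3 mod 7 = 3, so Sunday + 3 = Wednesday.

Wednesday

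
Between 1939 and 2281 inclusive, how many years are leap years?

84

Multiples of 4 in [1939,2281]: 86.
Of those, multiples of 100: 3 (not leap unless ÷400).
Multiples of 400: 1.
Leap years = 86 − 3 + 1 = 84.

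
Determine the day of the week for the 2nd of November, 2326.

Tuesday

Doomsday rule: the anchor day for the 2300s is Wednesday. For year 26: 26÷12 = 2 r 2, and 2÷4 = 0, so 2+2+0 = 4.
Wednesday + 4 ≡ Sunday — that's 2326's doomsday.
In November the doomsday date is Nov 7.
Nov 2 is 5 days before Nov 7; 5 mod 7 = 5, so Sunday − 5 = Tuesday.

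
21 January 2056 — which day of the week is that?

Friday

Doomsday rule: the anchor day for the 2000s is Tuesday. For year 56: 56÷12 = 4 r 8, and 8÷4 = 2, so 4+8+2 = 14.
Tuesday + 14 ≡ Tuesday — that's 2056's doomsday.
In January the doomsday date is Jan 4 (2056 is a leap year (divisible by 4)).
Jan 21 is 17 days after Jan 4; 17 mod 7 = 3, so Tuesday + 3 = Friday.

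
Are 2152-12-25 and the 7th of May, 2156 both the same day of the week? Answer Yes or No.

From Dec 25, 2152 to May 7, 2156 is 1229 days.
1229 mod 7 = 4, so they are different weekdays.
(Dec 25, 2152 is a Monday; May 7, 2156 is a Friday.)

No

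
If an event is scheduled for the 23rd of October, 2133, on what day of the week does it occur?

Friday

Doomsday rule: the anchor day for the 2100s is Sunday. For year 33: 33÷12 = 2 r 9, and 9÷4 = 2, so 2+9+2 = 13.
Sunday + 13 ≡ Saturday — that's 2133's doomsday.
In October the doomsday date is Oct 10.
Oct 23 is 13 days after Oct 10; 13 mod 7 = 6, so Saturday + 6 = Friday.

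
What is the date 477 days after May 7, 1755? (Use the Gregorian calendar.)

+366 (one year; includes Feb 29, 1756) → May 7, 1756 (111 left).
May has 31 days: +25 → Jun 1, 1756 (86 left).
Jun has 30 days: +30 → Jul 1, 1756 (56 left).
Jul has 31 days: +31 → Aug 1, 1756 (25 left).
+25 → Aug 26, 1756.

August 26, 1756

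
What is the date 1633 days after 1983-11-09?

April 29, 1988

+366 (one year; includes Feb 29, 1984) → Nov 9, 1984 (1267 left).
+365 (one year) → Nov 9, 1985 (902 left).
+365 (one year) → Nov 9, 1986 (537 left).
+365 (one year) → Nov 9, 1987 (172 left).
Nov has 30 days: +22 → Dec 1, 1987 (150 left).
Dec has 31 days: +31 → Jan 1, 1988 (119 left).
Jan has 31 days: +31 → Feb 1, 1988 (88 left).
Feb has 29 days: +29 → Mar 1, 1988 (59 left).
Mar has 31 days: +31 → Apr 1, 1988 (28 left).
+28 → Apr 29, 1988.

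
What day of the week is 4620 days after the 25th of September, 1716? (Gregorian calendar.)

First find the weekday of Sep 25, 1716. Doomsday rule: the anchor day for the 1700s is Sunday. For year 16: 16÷12 = 1 r 4, and 4÷4 = 1, so 1+4+1 = 6.
Sunday + 6 ≡ Saturday — that's 1716's doomsday.
In September the doomsday date is Sep 5.
Sep 25 is 20 days after Sep 5; 20 mod 7 = 6, so Saturday + 6 = Friday.
4620 mod 7 = 0, so 4620 days after a Friday is Friday + 0 = Friday.

Friday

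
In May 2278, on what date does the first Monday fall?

May 1, 2278 is a Wednesday.
The first Monday is therefore May 6 (5 days later).

May 6, 2278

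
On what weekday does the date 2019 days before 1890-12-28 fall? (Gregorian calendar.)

Thursday

First find the weekday of Dec 28, 1890. Doomsday rule: the anchor day for the 1800s is Friday. For year 90: 90÷12 = 7 r 6, and 6÷4 = 1, so 7+6+1 = 14.
Friday + 14 ≡ Friday — that's 1890's doomsday.
In December the doomsday date is Dec 12.
Dec 28 is 16 days after Dec 12; 16 mod 7 = 2, so Friday + 2 = Sunday.
2019 mod 7 = 3, so 2019 days before a Sunday is Sunday − 3 = Thursday.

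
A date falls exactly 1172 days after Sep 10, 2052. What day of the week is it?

Friday

First find the weekday of Sep 10, 2052. Doomsday rule: the anchor day for the 2000s is Tuesday. For year 52: 52÷12 = 4 r 4, and 4÷4 = 1, so 4+4+1 = 9.
Tuesday + 9 ≡ Thursday — that's 2052's doomsday.
In September the doomsday date is Sep 5.
Sep 10 is 5 days after Sep 5; 5 mod 7 = 5, so Thursday + 5 = Tuesday.
1172 mod 7 = 3, so 1172 days after a Tuesday is Tuesday + 3 = Friday.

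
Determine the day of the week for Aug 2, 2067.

January 1, 2067 is a Saturday.
Jan 1, 2067 → Feb 1, 2067: 31 days (January has 31).
Feb 1, 2067 → Mar 1, 2067: 28 days (February has 28).
Mar 1, 2067 → Apr 1, 2067: 31 days (March has 31).
Apr 1, 2067 → May 1, 2067: 30 days (April has 30).
May 1, 2067 → Jun 1, 2067: 31 days (May has 31).
Jun 1, 2067 → Jul 1, 2067: 30 days (June has 30).
Jul 1, 2067 → Aug 1, 2067: 31 days (July has 31).
Aug 1, 2067 → Aug 2, 2067: 1 days.
Total: 213 days.
213 mod 7 = 3, so Saturday + 3 = Tuesday.

Tuesday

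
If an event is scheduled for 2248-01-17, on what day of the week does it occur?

Monday

Doomsday rule: the anchor day for the 2200s is Friday. For year 48: 48÷12 = 4 r 0, and 0÷4 = 0, so 4+0+0 = 4.
Friday + 4 ≡ Tuesday — that's 2248's doomsday.
In January the doomsday date is Jan 4 (2248 is a leap year (divisible by 4)).
Jan 17 is 13 days after Jan 4; 13 mod 7 = 6, so Tuesday + 6 = Monday.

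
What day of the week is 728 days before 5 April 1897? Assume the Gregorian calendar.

Monday

First find the weekday of Apr 5, 1897. Doomsday rule: the anchor day for the 1800s is Friday. For year 97: 97÷12 = 8 r 1, and 1÷4 = 0, so 8+1+0 = 9.
Friday + 9 ≡ Sunday — that's 1897's doomsday.
In April the doomsday date is Apr 4.
Apr 5 is 1 day after Apr 4; 1 mod 7 = 1, so Sunday + 1 = Monday.
728 mod 7 = 0, so 728 days before a Monday is Monday − 0 = Monday.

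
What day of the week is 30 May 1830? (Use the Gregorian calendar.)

January 1, 1830 is a Friday.
Jan 1, 1830 → Feb 1, 1830: 31 days (January has 31).
Feb 1, 1830 → Mar 1, 1830: 28 days (February has 28).
Mar 1, 1830 → Apr 1, 1830: 31 days (March has 31).
Apr 1, 1830 → May 1, 1830: 30 days (April has 30).
May 1, 1830 → May 30, 1830: 29 days.
Total: 149 days.
149 mod 7 = 2, so Friday + 2 = Sunday.

Sunday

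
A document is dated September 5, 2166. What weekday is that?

Friday

Doomsday rule: the anchor day for the 2100s is Sunday. For year 66: 66÷12 = 5 r 6, and 6÷4 = 1, so 5+6+1 = 12.
Sunday + 12 ≡ Friday — that's 2166's doomsday.
In September the doomsday date is Sep 5.
Sep 5 is the doomsday itself: Friday.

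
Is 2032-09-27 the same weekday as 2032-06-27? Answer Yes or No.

No

From Jun 27, 2032 to Sep 27, 2032 is 92 days.
92 mod 7 = 1, so they are different weekdays.
(Jun 27, 2032 is a Sunday; Sep 27, 2032 is a Monday.)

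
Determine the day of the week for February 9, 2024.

January 1, 2024 is a Monday.
Jan 1, 2024 → Feb 1, 2024: 31 days (January has 31).
Feb 1, 2024 → Feb 9, 2024: 8 days.
Total: 39 days.
39 mod 7 = 4, so Monday + 4 = Friday.

Friday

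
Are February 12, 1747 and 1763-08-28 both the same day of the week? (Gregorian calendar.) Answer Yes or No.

From Feb 12, 1747 to Aug 28, 1763 is 6041 days.
6041 mod 7 = 0, so they are the same weekday.
(Feb 12, 1747 is a Sunday; Aug 28, 1763 is a Sunday.)

Yes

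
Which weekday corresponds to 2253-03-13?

Doomsday rule: the anchor day for the 2200s is Friday. For year 53: 53÷12 = 4 r 5, and 5÷4 = 1, so 4+5+1 = 10.
Friday + 10 ≡ Monday — that's 2253's doomsday.
In March the doomsday date is Mar 14.
Mar 13 is 1 day before Mar 14; 1 mod 7 = 1, so Monday − 1 = Sunday.

Sunday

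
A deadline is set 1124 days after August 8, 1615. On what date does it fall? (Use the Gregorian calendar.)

September 5, 1618

+366 (one year; includes Feb 29, 1616) → Aug 8, 1616 (758 left).
+365 (one year) → Aug 8, 1617 (393 left).
Aug has 31 days: +24 → Sep 1, 1617 (369 left).
Sep has 30 days: +30 → Oct 1, 1617 (339 left).
Oct has 31 days: +31 → Nov 1, 1617 (308 left).
Nov has 30 days: +30 → Dec 1, 1617 (278 left).
Dec has 31 days: +31 → Jan 1, 1618 (247 left).
Jan has 31 days: +31 → Feb 1, 1618 (216 left).
Feb has 28 days: +28 → Mar 1, 1618 (188 left).
Mar has 31 days: +31 → Apr 1, 1618 (157 left).
Apr has 30 days: +30 → May 1, 1618 (127 left).
May has 31 days: +31 → Jun 1, 1618 (96 left).
Jun has 30 days: +30 → Jul 1, 1618 (66 left).
Jul has 31 days: +31 → Aug 1, 1618 (35 left).
Aug has 31 days: +31 → Sep 1, 1618 (4 left).
+4 → Sep 5, 1618.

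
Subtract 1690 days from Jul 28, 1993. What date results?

December 11, 1988

−365 (one year) → Jul 28, 1992 (1325 left).
−366 (one year; includes Feb 29, 1992) → Jul 28, 1991 (959 left).
−365 (one year) → Jul 28, 1990 (594 left).
−365 (one year) → Jul 28, 1989 (229 left).
−28 → Jun 30, 1989 (end of Jun, 30 days; 201 left).
−30 → May 31, 1989 (end of May, 31 days; 171 left).
−31 → Apr 30, 1989 (end of Apr, 30 days; 140 left).
−30 → Mar 31, 1989 (end of Mar, 31 days; 110 left).
−31 → Feb 28, 1989 (end of Feb, 28 days; 79 left).
−28 → Jan 31, 1989 (end of Jan, 31 days; 51 left).
−31 → Dec 31, 1988 (end of Dec, 31 days; 20 left).
−20 → Dec 11, 1988.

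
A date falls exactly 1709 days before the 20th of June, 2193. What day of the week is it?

First find the weekday of Jun 20, 2193. Doomsday rule: the anchor day for the 2100s is Sunday. For year 93: 93÷12 = 7 r 9, and 9÷4 = 2, so 7+9+2 = 18.
Sunday + 18 ≡ Thursday — that's 2193's doomsday.
In June the doomsday date is Jun 6.
Jun 20 is 14 days after Jun 6; 14 mod 7 = 0, so Thursday + 0 = Thursday.
1709 mod 7 = 1, so 1709 days before a Thursday is Thursday − 1 = Wednesday.

Wednesday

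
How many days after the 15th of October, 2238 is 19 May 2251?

4599

Oct 15, 2238 → Oct 15, 2239: 365 days.
Oct 15, 2239 → Oct 15, 2240: 366 days (Feb 29, 2240 is in that span).
Oct 15, 2240 → Oct 15, 2241: 365 days.
Oct 15, 2241 → Oct 15, 2242: 365 days.
Oct 15, 2242 → Oct 15, 2243: 365 days.
Oct 15, 2243 → Oct 15, 2244: 366 days (Feb 29, 2244 is in that span).
Oct 15, 2244 → Oct 15, 2245: 365 days.
Oct 15, 2245 → Oct 15, 2246: 365 days.
Oct 15, 2246 → Oct 15, 2247: 365 days.
Oct 15, 2247 → Oct 15, 2248: 366 days (Feb 29, 2248 is in that span).
Oct 15, 2248 → Oct 15, 2249: 365 days.
Oct 15, 2249 → Oct 15, 2250: 365 days.
Oct 15, 2250 → Nov 15, 2250: 31 days (October has 31).
Nov 15, 2250 → Dec 15, 2250: 30 days (November has 30).
Dec 15, 2250 → Jan 15, 2251: 31 days (December has 31).
Jan 15, 2251 → Feb 15, 2251: 31 days (January has 31).
Feb 15, 2251 → Mar 15, 2251: 28 days (February has 28).
Mar 15, 2251 → Apr 15, 2251: 31 days (March has 31).
Apr 15, 2251 → May 15, 2251: 30 days (April has 30).
May 15, 2251 → May 19, 2251: 4 days.
Total: 4599 days.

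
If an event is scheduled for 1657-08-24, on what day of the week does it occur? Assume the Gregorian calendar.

Doomsday rule: the anchor day for the 1600s is Tuesday. For year 57: 57÷12 = 4 r 9, and 9÷4 = 2, so 4+9+2 = 15.
Tuesday + 15 ≡ Wednesday — that's 1657's doomsday.
In August the doomsday date is Aug 8.
Aug 24 is 16 days after Aug 8; 16 mod 7 = 2, so Wednesday + 2 = Friday.

Friday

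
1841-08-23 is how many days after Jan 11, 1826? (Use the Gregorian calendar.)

5703

Jan 11, 1826 → Jan 11, 1827: 365 days.
Jan 11, 1827 → Jan 11, 1828: 365 days.
Jan 11, 1828 → Jan 11, 1829: 366 days (Feb 29, 1828 is in that span).
Jan 11, 1829 → Jan 11, 1830: 365 days.
Jan 11, 1830 → Jan 11, 1831: 365 days.
Jan 11, 1831 → Jan 11, 1832: 365 days.
Jan 11, 1832 → Jan 11, 1833: 366 days (Feb 29, 1832 is in that span).
Jan 11, 1833 → Jan 11, 1834: 365 days.
Jan 11, 1834 → Jan 11, 1835: 365 days.
Jan 11, 1835 → Jan 11, 1836: 365 days.
Jan 11, 1836 → Jan 11, 1837: 366 days (Feb 29, 1836 is in that span).
Jan 11, 1837 → Jan 11, 1838: 365 days.
Jan 11, 1838 → Jan 11, 1839: 365 days.
Jan 11, 1839 → Jan 11, 1840: 365 days.
Jan 11, 1840 → Jan 11, 1841: 366 days (Feb 29, 1840 is in that span).
Jan 11, 1841 → Feb 11, 1841: 31 days (January has 31).
Feb 11, 1841 → Mar 11, 1841: 28 days (February has 28).
Mar 11, 1841 → Apr 11, 1841: 31 days (March has 31).
Apr 11, 1841 → May 11, 1841: 30 days (April has 30).
May 11, 1841 → Jun 11, 1841: 31 days (May has 31).
Jun 11, 1841 → Jul 11, 1841: 30 days (June has 30).
Jul 11, 1841 → Aug 11, 1841: 31 days (July has 31).
Aug 11, 1841 → Aug 23, 1841: 12 days.
Total: 5703 days.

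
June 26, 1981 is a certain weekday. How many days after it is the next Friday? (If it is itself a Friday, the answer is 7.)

7

Jun 26, 1981 is a Friday.
From Friday to the next Friday is 7 days.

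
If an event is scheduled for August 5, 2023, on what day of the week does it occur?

Saturday

Doomsday rule: the anchor day for the 2000s is Tuesday. For year 23: 23÷12 = 1 r 11, and 11÷4 = 2, so 1+11+2 = 14.
Tuesday + 14 ≡ Tuesday — that's 2023's doomsday.
In August the doomsday date is Aug 8.
Aug 5 is 3 days before Aug 8; 3 mod 7 = 3, so Tuesday − 3 = Saturday.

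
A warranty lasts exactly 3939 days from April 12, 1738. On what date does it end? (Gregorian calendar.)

+365 (one year) → Apr 12, 1739 (3574 left).
+366 (one year; includes Feb 29, 1740) → Apr 12, 1740 (3208 left).
+365 (one year) → Apr 12, 1741 (2843 left).
+365 (one year) → Apr 12, 1742 (2478 left).
+365 (one year) → Apr 12, 1743 (2113 left).
+366 (one year; includes Feb 29, 1744) → Apr 12, 1744 (1747 left).
+365 (one year) → Apr 12, 1745 (1382 left).
+365 (one year) → Apr 12, 1746 (1017 left).
+365 (one year) → Apr 12, 1747 (652 left).
+366 (one year; includes Feb 29, 1748) → Apr 12, 1748 (286 left).
Apr has 30 days: +19 → May 1, 1748 (267 left).
May has 31 days: +31 → Jun 1, 1748 (236 left).
Jun has 30 days: +30 → Jul 1, 1748 (206 left).
Jul has 31 days: +31 → Aug 1, 1748 (175 left).
Aug has 31 days: +31 → Sep 1, 1748 (144 left).
Sep has 30 days: +30 → Oct 1, 1748 (114 left).
Oct has 31 days: +31 → Nov 1, 1748 (83 left).
Nov has 30 days: +30 → Dec 1, 1748 (53 left).
Dec has 31 days: +31 → Jan 1, 1749 (22 left).
+22 → Jan 23, 1749.

January 23, 1749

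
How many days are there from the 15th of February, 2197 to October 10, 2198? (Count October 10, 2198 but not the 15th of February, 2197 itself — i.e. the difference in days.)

602

Feb 15, 2197 → Feb 15, 2198: 365 days.
Feb 15, 2198 → Mar 15, 2198: 28 days (February has 28).
Mar 15, 2198 → Apr 15, 2198: 31 days (March has 31).
Apr 15, 2198 → May 15, 2198: 30 days (April has 30).
May 15, 2198 → Jun 15, 2198: 31 days (May has 31).
Jun 15, 2198 → Jul 15, 2198: 30 days (June has 30).
Jul 15, 2198 → Aug 15, 2198: 31 days (July has 31).
Aug 15, 2198 → Sep 15, 2198: 31 days (August has 31).
Sep 15, 2198 → Oct 10, 2198: 25 days.
Total: 602 days.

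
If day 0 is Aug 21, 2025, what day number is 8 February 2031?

Aug 21, 2025 → Aug 21, 2026: 365 days.
Aug 21, 2026 → Aug 21, 2027: 365 days.
Aug 21, 2027 → Aug 21, 2028: 366 days (Feb 29, 2028 is in that span).
Aug 21, 2028 → Aug 21, 2029: 365 days.
Aug 21, 2029 → Aug 21, 2030: 365 days.
Aug 21, 2030 → Sep 21, 2030: 31 days (August has 31).
Sep 21, 2030 → Oct 21, 2030: 30 days (September has 30).
Oct 21, 2030 → Nov 21, 2030: 31 days (October has 31).
Nov 21, 2030 → Dec 21, 2030: 30 days (November has 30).
Dec 21, 2030 → Jan 21, 2031: 31 days (December has 31).
Jan 21, 2031 → Feb 8, 2031: 18 days.
Total: 1997 days.

1997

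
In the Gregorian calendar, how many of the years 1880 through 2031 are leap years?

37

Multiples of 4 in [1880,2031]: 38.
Of those, multiples of 100: 2 (not leap unless ÷400).
Multiples of 400: 1.
Leap years = 38 − 2 + 1 = 37.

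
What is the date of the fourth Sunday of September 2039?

September 1, 2039 is a Thursday.
The first Sunday is therefore September 4 (3 days later).
The fourth Sunday is 4 + 3×7 = September 25.

September 25, 2039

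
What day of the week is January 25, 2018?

Doomsday rule: the anchor day for the 2000s is Tuesday. For year 18: 18÷12 = 1 r 6, and 6÷4 = 1, so 1+6+1 = 8.
Tuesday + 8 ≡ Wednesday — that's 2018's doomsday.
In January the doomsday date is Jan 3 (2018 is not a leap year).
Jan 25 is 22 days after Jan 3; 22 mod 7 = 1, so Wednesday + 1 = Thursday.

Thursday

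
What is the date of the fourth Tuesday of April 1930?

April 1, 1930 is a Tuesday.
The first Tuesday is therefore April 1 (same day).
The fourth Tuesday is 1 + 3×7 = April 22.

April 22, 1930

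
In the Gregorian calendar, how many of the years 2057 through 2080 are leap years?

Multiples of 4 in [2057,2080]: 6.
Of those, multiples of 100: 0 (not leap unless ÷400).
Multiples of 400: 0.
Leap years = 6 − 0 + 0 = 6.

6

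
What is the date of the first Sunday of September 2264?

September 4, 2264

September 1, 2264 is a Thursday.
The first Sunday is therefore September 4 (3 days later).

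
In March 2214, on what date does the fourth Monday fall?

March 1, 2214 is a Tuesday.
The first Monday is therefore March 7 (6 days later).
The fourth Monday is 7 + 3×7 = March 28.

March 28, 2214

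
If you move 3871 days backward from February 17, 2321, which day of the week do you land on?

Feb 17, 2321 is a Thursday.
3871 mod 7 = 0, so 3871 days before a Thursday is Thursday − 0 = Thursday.

Thursday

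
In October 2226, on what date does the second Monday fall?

October 9, 2226

October 1, 2226 is a Sunday.
The first Monday is therefore October 2 (1 days later).
The second Monday is 2 + 1×7 = October 9.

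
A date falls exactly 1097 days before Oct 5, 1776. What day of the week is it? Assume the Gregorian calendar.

Monday

First find the weekday of Oct 5, 1776. Doomsday rule: the anchor day for the 1700s is Sunday. For year 76: 76÷12 = 6 r 4, and 4÷4 = 1, so 6+4+1 = 11.
Sunday + 11 ≡ Thursday — that's 1776's doomsday.
In October the doomsday date is Oct 10.
Oct 5 is 5 days before Oct 10; 5 mod 7 = 5, so Thursday − 5 = Saturday.
1097 mod 7 = 5, so 1097 days before a Saturday is Saturday − 5 = Monday.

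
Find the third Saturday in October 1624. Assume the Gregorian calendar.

October 1, 1624 is a Tuesday.
The first Saturday is therefore October 5 (4 days later).
The third Saturday is 5 + 2×7 = October 19.

October 19, 1624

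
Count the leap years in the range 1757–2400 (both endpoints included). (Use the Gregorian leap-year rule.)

156

Multiples of 4 in [1757,2400]: 161.
Of those, multiples of 100: 7 (not leap unless ÷400).
Multiples of 400: 2.
Leap years = 161 − 7 + 2 = 156.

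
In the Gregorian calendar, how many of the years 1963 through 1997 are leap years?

Multiples of 4 in [1963,1997]: 9.
Of those, multiples of 100: 0 (not leap unless ÷400).
Multiples of 400: 0.
Leap years = 9 − 0 + 0 = 9.

9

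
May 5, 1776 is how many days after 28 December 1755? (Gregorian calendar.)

7434

Dec 28, 1755 → Dec 28, 1756: 366 days (Feb 29, 1756 is in that span).
Dec 28, 1756 → Dec 28, 1757: 365 days.
Dec 28, 1757 → Dec 28, 1758: 365 days.
Dec 28, 1758 → Dec 28, 1759: 365 days.
Dec 28, 1759 → Dec 28, 1760: 366 days (Feb 29, 1760 is in that span).
Dec 28, 1760 → Dec 28, 1761: 365 days.
Dec 28, 1761 → Dec 28, 1762: 365 days.
Dec 28, 1762 → Dec 28, 1763: 365 days.
Dec 28, 1763 → Dec 28, 1764: 366 days (Feb 29, 1764 is in that span).
Dec 28, 1764 → Dec 28, 1765: 365 days.
Dec 28, 1765 → Dec 28, 1766: 365 days.
Dec 28, 1766 → Dec 28, 1767: 365 days.
Dec 28, 1767 → Dec 28, 1768: 366 days (Feb 29, 1768 is in that span).
Dec 28, 1768 → Dec 28, 1769: 365 days.
Dec 28, 1769 → Dec 28, 1770: 365 days.
Dec 28, 1770 → Dec 28, 1771: 365 days.
Dec 28, 1771 → Dec 28, 1772: 366 days (Feb 29, 1772 is in that span).
Dec 28, 1772 → Dec 28, 1773: 365 days.
Dec 28, 1773 → Dec 28, 1774: 365 days.
Dec 28, 1774 → Dec 28, 1775: 365 days.
Dec 28, 1775 → Jan 28, 1776: 31 days (December has 31).
Jan 28, 1776 → Feb 28, 1776: 31 days (January has 31).
Feb 28, 1776 → Mar 28, 1776: 29 days (February has 29).
Mar 28, 1776 → Apr 28, 1776: 31 days (March has 31).
Apr 28, 1776 → May 5, 1776: 7 days.
Total: 7434 days.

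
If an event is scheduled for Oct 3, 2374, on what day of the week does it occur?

Doomsday rule: the anchor day for the 2300s is Wednesday. For year 74: 74÷12 = 6 r 2, and 2÷4 = 0, so 6+2+0 = 8.
Wednesday + 8 ≡ Thursday — that's 2374's doomsday.
In October the doomsday date is Oct 10.
Oct 3 is 7 days before Oct 10; 7 mod 7 = 0, so Thursday − 0 = Thursday.

Thursday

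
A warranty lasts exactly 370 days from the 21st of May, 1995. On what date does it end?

May has 31 days: +11 → Jun 1, 1995 (359 left).
Jun has 30 days: +30 → Jul 1, 1995 (329 left).
Jul has 31 days: +31 → Aug 1, 1995 (298 left).
Aug has 31 days: +31 → Sep 1, 1995 (267 left).
Sep has 30 days: +30 → Oct 1, 1995 (237 left).
Oct has 31 days: +31 → Nov 1, 1995 (206 left).
Nov has 30 days: +30 → Dec 1, 1995 (176 left).
Dec has 31 days: +31 → Jan 1, 1996 (145 left).
Jan has 31 days: +31 → Feb 1, 1996 (114 left).
Feb has 29 days: +29 → Mar 1, 1996 (85 left).
Mar has 31 days: +31 → Apr 1, 1996 (54 left).
Apr has 30 days: +30 → May 1, 1996 (24 left).
+24 → May 25, 1996.

May 25, 1996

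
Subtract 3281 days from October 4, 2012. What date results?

−366 (one year; includes Feb 29, 2012) → Oct 4, 2011 (2915 left).
−365 (one year) → Oct 4, 2010 (2550 left).
−365 (one year) → Oct 4, 2009 (2185 left).
−365 (one year) → Oct 4, 2008 (1820 left).
−366 (one year; includes Feb 29, 2008) → Oct 4, 2007 (1454 left).
−365 (one year) → Oct 4, 2006 (1089 left).
−365 (one year) → Oct 4, 2005 (724 left).
−365 (one year) → Oct 4, 2004 (359 left).
−4 → Sep 30, 2004 (end of Sep, 30 days; 355 left).
−30 → Aug 31, 2004 (end of Aug, 31 days; 325 left).
−31 → Jul 31, 2004 (end of Jul, 31 days; 294 left).
−31 → Jun 30, 2004 (end of Jun, 30 days; 263 left).
−30 → May 31, 2004 (end of May, 31 days; 233 left).
−31 → Apr 30, 2004 (end of Apr, 30 days; 202 left).
−30 → Mar 31, 2004 (end of Mar, 31 days; 172 left).
−31 → Feb 29, 2004 (end of Feb, 29 days; 141 left).
−29 → Jan 31, 2004 (end of Jan, 31 days; 112 left).
−31 → Dec 31, 2003 (end of Dec, 31 days; 81 left).
−31 → Nov 30, 2003 (end of Nov, 30 days; 50 left).
−30 → Oct 31, 2003 (end of Oct, 31 days; 20 left).
−20 → Oct 11, 2003.

October 11, 2003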